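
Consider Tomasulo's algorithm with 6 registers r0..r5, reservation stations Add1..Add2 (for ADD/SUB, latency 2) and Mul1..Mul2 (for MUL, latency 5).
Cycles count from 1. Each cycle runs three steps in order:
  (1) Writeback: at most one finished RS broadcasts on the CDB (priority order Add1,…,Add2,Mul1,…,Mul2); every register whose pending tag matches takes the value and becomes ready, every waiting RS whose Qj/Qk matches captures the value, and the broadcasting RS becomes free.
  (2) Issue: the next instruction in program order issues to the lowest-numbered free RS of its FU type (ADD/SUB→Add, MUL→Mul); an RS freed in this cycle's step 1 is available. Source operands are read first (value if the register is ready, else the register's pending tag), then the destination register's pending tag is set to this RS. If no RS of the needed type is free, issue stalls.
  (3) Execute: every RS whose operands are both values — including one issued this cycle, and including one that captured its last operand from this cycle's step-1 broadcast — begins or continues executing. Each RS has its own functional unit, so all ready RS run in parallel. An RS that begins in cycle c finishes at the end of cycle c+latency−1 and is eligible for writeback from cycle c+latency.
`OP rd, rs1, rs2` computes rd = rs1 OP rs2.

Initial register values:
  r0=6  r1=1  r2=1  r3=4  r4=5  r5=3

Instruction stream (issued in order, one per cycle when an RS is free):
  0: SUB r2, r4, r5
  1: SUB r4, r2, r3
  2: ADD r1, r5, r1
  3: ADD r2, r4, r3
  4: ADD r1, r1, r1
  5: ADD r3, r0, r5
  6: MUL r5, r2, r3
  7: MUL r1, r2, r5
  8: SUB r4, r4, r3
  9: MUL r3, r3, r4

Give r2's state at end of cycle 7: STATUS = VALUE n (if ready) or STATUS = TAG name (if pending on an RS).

cycle 1: issue SUB r2<-Add1 // r0:6,r1:1,r2:Add1,r3:4,r4:5,r5:3
cycle 2: issue SUB r4<-Add2 // r0:6,r1:1,r2:Add1,r3:4,r4:Add2,r5:3
cycle 3: CDB Add1=2; issue ADD r1<-Add1 // r0:6,r1:Add1,r2:2,r3:4,r4:Add2,r5:3
cycle 4: stall // r0:6,r1:Add1,r2:2,r3:4,r4:Add2,r5:3
cycle 5: CDB Add1=4; issue ADD r2<-Add1 // r0:6,r1:4,r2:Add1,r3:4,r4:Add2,r5:3
cycle 6: CDB Add2=-2; issue ADD r1<-Add2 // r0:6,r1:Add2,r2:Add1,r3:4,r4:-2,r5:3
cycle 7: stall // r0:6,r1:Add2,r2:Add1,r3:4,r4:-2,r5:3

STATUS = TAG Add1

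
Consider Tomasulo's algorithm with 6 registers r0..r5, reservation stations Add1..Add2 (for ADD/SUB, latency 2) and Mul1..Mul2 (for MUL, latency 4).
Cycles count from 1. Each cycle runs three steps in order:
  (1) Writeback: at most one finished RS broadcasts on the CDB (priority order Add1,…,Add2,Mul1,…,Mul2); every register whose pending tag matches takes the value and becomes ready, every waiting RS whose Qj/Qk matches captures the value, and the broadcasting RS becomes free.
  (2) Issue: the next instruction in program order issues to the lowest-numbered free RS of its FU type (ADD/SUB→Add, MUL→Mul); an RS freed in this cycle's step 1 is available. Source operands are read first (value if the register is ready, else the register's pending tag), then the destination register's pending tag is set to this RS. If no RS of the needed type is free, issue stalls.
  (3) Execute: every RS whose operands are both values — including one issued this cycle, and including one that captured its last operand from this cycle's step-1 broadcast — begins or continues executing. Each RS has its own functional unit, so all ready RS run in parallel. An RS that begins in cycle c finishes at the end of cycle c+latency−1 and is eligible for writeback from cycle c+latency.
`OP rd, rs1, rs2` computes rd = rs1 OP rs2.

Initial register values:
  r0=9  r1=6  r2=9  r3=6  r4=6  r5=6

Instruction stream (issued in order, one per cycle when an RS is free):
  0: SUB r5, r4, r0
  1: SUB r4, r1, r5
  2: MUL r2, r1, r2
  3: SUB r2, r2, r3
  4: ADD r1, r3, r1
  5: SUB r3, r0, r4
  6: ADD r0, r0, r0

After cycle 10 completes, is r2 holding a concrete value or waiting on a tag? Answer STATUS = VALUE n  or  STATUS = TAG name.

  c1: issue SUB r5<-Add1  regs: r0:9,r1:6,r2:9,r3:6,r4:6,r5:Add1
  c2: issue SUB r4<-Add2  regs: r0:9,r1:6,r2:9,r3:6,r4:Add2,r5:Add1
  c3: CDB Add1=-3; issue MUL r2<-Mul1  regs: r0:9,r1:6,r2:Mul1,r3:6,r4:Add2,r5:-3
  c4: issue SUB r2<-Add1  regs: r0:9,r1:6,r2:Add1,r3:6,r4:Add2,r5:-3
  c5: CDB Add2=9; issue ADD r1<-Add2  regs: r0:9,r1:Add2,r2:Add1,r3:6,r4:9,r5:-3
  c6: stall  regs: r0:9,r1:Add2,r2:Add1,r3:6,r4:9,r5:-3
  c7: CDB Add2=12; issue SUB r3<-Add2  regs: r0:9,r1:12,r2:Add1,r3:Add2,r4:9,r5:-3
  c8: CDB Mul1=54; stall  regs: r0:9,r1:12,r2:Add1,r3:Add2,r4:9,r5:-3
  c9: CDB Add2=0; issue ADD r0<-Add2  regs: r0:Add2,r1:12,r2:Add1,r3:0,r4:9,r5:-3
  c10: CDB Add1=48  regs: r0:Add2,r1:12,r2:48,r3:0,r4:9,r5:-3

STATUS = VALUE 48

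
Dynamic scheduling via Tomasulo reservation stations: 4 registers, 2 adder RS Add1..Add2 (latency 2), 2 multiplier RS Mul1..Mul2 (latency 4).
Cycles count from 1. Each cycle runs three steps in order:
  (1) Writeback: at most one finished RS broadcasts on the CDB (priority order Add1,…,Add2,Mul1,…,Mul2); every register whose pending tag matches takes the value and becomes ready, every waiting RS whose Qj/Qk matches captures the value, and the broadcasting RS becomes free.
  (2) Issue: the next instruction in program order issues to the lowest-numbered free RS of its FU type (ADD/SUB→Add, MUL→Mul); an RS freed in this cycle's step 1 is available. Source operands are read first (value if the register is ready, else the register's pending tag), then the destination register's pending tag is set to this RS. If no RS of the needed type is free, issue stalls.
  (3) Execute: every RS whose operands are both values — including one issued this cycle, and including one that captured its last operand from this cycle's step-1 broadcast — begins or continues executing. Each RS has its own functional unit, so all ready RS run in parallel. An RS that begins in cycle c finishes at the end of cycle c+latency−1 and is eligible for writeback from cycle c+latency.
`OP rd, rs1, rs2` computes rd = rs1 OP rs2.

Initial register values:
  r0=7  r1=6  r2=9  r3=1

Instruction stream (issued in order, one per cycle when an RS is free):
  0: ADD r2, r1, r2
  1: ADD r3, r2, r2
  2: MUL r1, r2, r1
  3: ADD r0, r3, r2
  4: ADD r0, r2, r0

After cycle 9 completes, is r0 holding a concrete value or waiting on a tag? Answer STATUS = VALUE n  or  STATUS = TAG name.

STATUS = VALUE 60

  c1: issue ADD r2<-Add1  regs: r0:7,r1:6,r2:Add1,r3:1
  c2: issue ADD r3<-Add2  regs: r0:7,r1:6,r2:Add1,r3:Add2
  c3: CDB Add1=15; issue MUL r1<-Mul1  regs: r0:7,r1:Mul1,r2:15,r3:Add2
  c4: issue ADD r0<-Add1  regs: r0:Add1,r1:Mul1,r2:15,r3:Add2
  c5: CDB Add2=30; issue ADD r0<-Add2  regs: r0:Add2,r1:Mul1,r2:15,r3:30
  c6: -  regs: r0:Add2,r1:Mul1,r2:15,r3:30
  c7: CDB Add1=45  regs: r0:Add2,r1:Mul1,r2:15,r3:30
  c8: CDB Mul1=90  regs: r0:Add2,r1:90,r2:15,r3:30
  c9: CDB Add2=60  regs: r0:60,r1:90,r2:15,r3:30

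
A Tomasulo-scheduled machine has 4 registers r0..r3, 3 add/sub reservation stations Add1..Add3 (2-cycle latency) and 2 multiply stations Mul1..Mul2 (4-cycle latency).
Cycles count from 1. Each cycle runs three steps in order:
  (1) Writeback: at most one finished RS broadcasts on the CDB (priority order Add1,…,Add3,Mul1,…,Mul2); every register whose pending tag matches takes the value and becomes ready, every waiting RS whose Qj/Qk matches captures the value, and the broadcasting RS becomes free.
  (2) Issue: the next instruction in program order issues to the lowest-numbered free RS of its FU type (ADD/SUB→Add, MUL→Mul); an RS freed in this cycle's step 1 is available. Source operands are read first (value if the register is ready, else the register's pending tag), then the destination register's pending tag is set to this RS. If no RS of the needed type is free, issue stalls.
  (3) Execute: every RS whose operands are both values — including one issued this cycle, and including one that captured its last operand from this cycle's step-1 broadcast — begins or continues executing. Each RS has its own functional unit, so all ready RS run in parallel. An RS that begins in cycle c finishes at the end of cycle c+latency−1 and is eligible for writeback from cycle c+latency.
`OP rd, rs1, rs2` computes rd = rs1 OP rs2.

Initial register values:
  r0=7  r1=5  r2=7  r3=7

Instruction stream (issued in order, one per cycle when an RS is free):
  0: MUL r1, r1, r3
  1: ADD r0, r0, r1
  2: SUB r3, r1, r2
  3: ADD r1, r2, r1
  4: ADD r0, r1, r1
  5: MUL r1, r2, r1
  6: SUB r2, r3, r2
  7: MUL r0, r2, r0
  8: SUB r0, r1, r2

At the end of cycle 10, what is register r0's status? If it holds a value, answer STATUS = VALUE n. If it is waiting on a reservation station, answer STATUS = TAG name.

  c1: issue MUL r1<-Mul1  regs: r0:7,r1:Mul1,r2:7,r3:7
  c2: issue ADD r0<-Add1  regs: r0:Add1,r1:Mul1,r2:7,r3:7
  c3: issue SUB r3<-Add2  regs: r0:Add1,r1:Mul1,r2:7,r3:Add2
  c4: issue ADD r1<-Add3  regs: r0:Add1,r1:Add3,r2:7,r3:Add2
  c5: CDB Mul1=35; stall  regs: r0:Add1,r1:Add3,r2:7,r3:Add2
  c6: stall  regs: r0:Add1,r1:Add3,r2:7,r3:Add2
  c7: CDB Add1=42; issue ADD r0<-Add1  regs: r0:Add1,r1:Add3,r2:7,r3:Add2
  c8: CDB Add2=28; issue MUL r1<-Mul1  regs: r0:Add1,r1:Mul1,r2:7,r3:28
  c9: CDB Add3=42; issue SUB r2<-Add2  regs: r0:Add1,r1:Mul1,r2:Add2,r3:28
  c10: issue MUL r0<-Mul2  regs: r0:Mul2,r1:Mul1,r2:Add2,r3:28

STATUS = TAG Mul2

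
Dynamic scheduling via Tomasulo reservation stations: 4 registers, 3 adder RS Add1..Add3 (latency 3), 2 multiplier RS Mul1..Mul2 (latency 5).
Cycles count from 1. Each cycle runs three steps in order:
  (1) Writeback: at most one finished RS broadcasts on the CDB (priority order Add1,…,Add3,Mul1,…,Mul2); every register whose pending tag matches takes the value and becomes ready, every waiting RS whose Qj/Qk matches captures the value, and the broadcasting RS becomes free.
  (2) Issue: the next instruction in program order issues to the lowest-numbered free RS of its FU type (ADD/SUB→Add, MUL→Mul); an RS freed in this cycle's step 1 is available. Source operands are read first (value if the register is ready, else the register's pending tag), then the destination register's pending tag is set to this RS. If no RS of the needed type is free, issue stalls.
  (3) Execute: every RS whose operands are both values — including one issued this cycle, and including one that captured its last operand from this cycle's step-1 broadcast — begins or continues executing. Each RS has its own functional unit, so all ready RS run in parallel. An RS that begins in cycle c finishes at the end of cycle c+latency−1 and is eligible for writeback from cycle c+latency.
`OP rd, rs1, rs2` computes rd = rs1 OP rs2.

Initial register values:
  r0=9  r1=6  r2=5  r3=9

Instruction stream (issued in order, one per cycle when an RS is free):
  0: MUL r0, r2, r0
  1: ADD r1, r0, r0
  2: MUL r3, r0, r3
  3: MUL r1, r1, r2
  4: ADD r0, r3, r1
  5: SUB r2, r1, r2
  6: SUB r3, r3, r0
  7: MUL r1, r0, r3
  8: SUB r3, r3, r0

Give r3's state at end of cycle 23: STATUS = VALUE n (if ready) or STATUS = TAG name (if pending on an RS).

cycle 1: issue MUL r0<-Mul1 // r0:Mul1,r1:6,r2:5,r3:9
cycle 2: issue ADD r1<-Add1 // r0:Mul1,r1:Add1,r2:5,r3:9
cycle 3: issue MUL r3<-Mul2 // r0:Mul1,r1:Add1,r2:5,r3:Mul2
cycle 4: stall // r0:Mul1,r1:Add1,r2:5,r3:Mul2
cycle 5: stall // r0:Mul1,r1:Add1,r2:5,r3:Mul2
cycle 6: CDB Mul1=45; issue MUL r1<-Mul1 // r0:45,r1:Mul1,r2:5,r3:Mul2
cycle 7: issue ADD r0<-Add2 // r0:Add2,r1:Mul1,r2:5,r3:Mul2
cycle 8: issue SUB r2<-Add3 // r0:Add2,r1:Mul1,r2:Add3,r3:Mul2
cycle 9: CDB Add1=90; issue SUB r3<-Add1 // r0:Add2,r1:Mul1,r2:Add3,r3:Add1
cycle 10: stall // r0:Add2,r1:Mul1,r2:Add3,r3:Add1
cycle 11: CDB Mul2=405; issue MUL r1<-Mul2 // r0:Add2,r1:Mul2,r2:Add3,r3:Add1
cycle 12: stall // r0:Add2,r1:Mul2,r2:Add3,r3:Add1
cycle 13: stall // r0:Add2,r1:Mul2,r2:Add3,r3:Add1
cycle 14: CDB Mul1=450; stall // r0:Add2,r1:Mul2,r2:Add3,r3:Add1
cycle 15: stall // r0:Add2,r1:Mul2,r2:Add3,r3:Add1
cycle 16: stall // r0:Add2,r1:Mul2,r2:Add3,r3:Add1
cycle 17: CDB Add2=855; issue SUB r3<-Add2 // r0:855,r1:Mul2,r2:Add3,r3:Add2
cycle 18: CDB Add3=445 // r0:855,r1:Mul2,r2:445,r3:Add2
cycle 19: - // r0:855,r1:Mul2,r2:445,r3:Add2
cycle 20: CDB Add1=-450 // r0:855,r1:Mul2,r2:445,r3:Add2
cycle 21: - // r0:855,r1:Mul2,r2:445,r3:Add2
cycle 22: - // r0:855,r1:Mul2,r2:445,r3:Add2
cycle 23: CDB Add2=-1305 // r0:855,r1:Mul2,r2:445,r3:-1305

STATUS = VALUE -1305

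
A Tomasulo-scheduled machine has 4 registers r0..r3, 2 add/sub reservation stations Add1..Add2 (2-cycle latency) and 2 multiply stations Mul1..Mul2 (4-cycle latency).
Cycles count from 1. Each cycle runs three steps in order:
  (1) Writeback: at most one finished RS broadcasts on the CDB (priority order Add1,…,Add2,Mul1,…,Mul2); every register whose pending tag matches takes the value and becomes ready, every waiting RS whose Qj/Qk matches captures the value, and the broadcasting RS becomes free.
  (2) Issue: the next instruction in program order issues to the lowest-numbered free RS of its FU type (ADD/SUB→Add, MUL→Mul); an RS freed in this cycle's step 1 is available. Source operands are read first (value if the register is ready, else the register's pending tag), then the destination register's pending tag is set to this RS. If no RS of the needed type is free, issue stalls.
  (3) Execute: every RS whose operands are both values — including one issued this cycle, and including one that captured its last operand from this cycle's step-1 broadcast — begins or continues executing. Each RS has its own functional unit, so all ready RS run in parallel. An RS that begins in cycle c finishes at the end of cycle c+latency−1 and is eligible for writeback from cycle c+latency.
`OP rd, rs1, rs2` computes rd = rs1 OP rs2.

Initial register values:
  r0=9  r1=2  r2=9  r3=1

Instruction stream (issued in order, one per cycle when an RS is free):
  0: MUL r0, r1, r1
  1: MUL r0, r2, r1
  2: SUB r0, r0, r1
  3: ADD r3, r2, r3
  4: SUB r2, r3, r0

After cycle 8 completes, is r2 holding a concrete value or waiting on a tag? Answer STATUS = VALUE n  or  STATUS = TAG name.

STATUS = TAG Add2

  c1: issue MUL r0<-Mul1  regs: r0:Mul1,r1:2,r2:9,r3:1
  c2: issue MUL r0<-Mul2  regs: r0:Mul2,r1:2,r2:9,r3:1
  c3: issue SUB r0<-Add1  regs: r0:Add1,r1:2,r2:9,r3:1
  c4: issue ADD r3<-Add2  regs: r0:Add1,r1:2,r2:9,r3:Add2
  c5: CDB Mul1=4; stall  regs: r0:Add1,r1:2,r2:9,r3:Add2
  c6: CDB Add2=10; issue SUB r2<-Add2  regs: r0:Add1,r1:2,r2:Add2,r3:10
  c7: CDB Mul2=18  regs: r0:Add1,r1:2,r2:Add2,r3:10
  c8: -  regs: r0:Add1,r1:2,r2:Add2,r3:10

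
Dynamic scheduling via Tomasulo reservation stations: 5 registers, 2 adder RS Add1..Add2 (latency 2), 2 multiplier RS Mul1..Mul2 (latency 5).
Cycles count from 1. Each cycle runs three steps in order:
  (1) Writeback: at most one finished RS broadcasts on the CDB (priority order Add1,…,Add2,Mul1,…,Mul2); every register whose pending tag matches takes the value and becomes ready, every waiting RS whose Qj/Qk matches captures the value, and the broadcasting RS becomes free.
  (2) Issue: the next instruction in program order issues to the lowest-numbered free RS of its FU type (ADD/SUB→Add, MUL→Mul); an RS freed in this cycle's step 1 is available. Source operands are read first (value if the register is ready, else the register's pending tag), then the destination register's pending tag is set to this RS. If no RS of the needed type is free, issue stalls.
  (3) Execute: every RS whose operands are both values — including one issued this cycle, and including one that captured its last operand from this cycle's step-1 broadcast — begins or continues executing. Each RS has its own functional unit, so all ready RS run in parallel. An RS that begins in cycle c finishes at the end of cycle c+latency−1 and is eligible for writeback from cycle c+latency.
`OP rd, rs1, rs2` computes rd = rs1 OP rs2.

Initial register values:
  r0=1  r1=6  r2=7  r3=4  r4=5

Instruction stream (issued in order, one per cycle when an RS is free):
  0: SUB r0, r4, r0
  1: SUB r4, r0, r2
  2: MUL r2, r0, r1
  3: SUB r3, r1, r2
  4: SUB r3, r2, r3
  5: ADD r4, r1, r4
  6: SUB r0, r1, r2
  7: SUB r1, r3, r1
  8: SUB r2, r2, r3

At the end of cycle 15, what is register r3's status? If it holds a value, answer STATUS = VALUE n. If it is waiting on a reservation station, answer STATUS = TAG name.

STATUS = VALUE 42

c1: issue SUB r0<-Add1 | r0:Add1,r1:6,r2:7,r3:4,r4:5
c2: issue SUB r4<-Add2 | r0:Add1,r1:6,r2:7,r3:4,r4:Add2
c3: CDB Add1=4; issue MUL r2<-Mul1 | r0:4,r1:6,r2:Mul1,r3:4,r4:Add2
c4: issue SUB r3<-Add1 | r0:4,r1:6,r2:Mul1,r3:Add1,r4:Add2
c5: CDB Add2=-3; issue SUB r3<-Add2 | r0:4,r1:6,r2:Mul1,r3:Add2,r4:-3
c6: stall | r0:4,r1:6,r2:Mul1,r3:Add2,r4:-3
c7: stall | r0:4,r1:6,r2:Mul1,r3:Add2,r4:-3
c8: CDB Mul1=24; stall | r0:4,r1:6,r2:24,r3:Add2,r4:-3
c9: stall | r0:4,r1:6,r2:24,r3:Add2,r4:-3
c10: CDB Add1=-18; issue ADD r4<-Add1 | r0:4,r1:6,r2:24,r3:Add2,r4:Add1
c11: stall | r0:4,r1:6,r2:24,r3:Add2,r4:Add1
c12: CDB Add1=3; issue SUB r0<-Add1 | r0:Add1,r1:6,r2:24,r3:Add2,r4:3
c13: CDB Add2=42; issue SUB r1<-Add2 | r0:Add1,r1:Add2,r2:24,r3:42,r4:3
c14: CDB Add1=-18; issue SUB r2<-Add1 | r0:-18,r1:Add2,r2:Add1,r3:42,r4:3
c15: CDB Add2=36 | r0:-18,r1:36,r2:Add1,r3:42,r4:3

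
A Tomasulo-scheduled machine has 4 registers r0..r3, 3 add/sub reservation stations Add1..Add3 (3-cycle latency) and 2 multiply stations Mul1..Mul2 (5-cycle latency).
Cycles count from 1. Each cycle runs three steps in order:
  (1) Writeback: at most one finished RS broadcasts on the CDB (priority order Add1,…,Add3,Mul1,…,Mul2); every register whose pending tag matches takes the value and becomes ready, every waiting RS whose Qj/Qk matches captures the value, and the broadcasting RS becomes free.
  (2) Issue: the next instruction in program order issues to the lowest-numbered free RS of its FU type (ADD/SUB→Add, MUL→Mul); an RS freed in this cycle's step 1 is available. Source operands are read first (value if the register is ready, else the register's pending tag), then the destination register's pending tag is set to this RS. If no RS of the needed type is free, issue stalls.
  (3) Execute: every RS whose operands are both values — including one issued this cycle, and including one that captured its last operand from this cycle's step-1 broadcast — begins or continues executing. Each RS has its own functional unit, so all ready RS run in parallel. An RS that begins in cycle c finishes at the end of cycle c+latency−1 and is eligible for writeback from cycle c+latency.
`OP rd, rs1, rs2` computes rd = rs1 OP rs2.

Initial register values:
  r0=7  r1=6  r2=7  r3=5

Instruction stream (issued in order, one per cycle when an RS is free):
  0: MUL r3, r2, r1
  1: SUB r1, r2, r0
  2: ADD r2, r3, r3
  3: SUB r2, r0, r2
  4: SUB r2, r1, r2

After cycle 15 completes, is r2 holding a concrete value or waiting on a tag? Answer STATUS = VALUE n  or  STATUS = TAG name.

STATUS = VALUE 77

c1: issue MUL r3<-Mul1 | r0:7,r1:6,r2:7,r3:Mul1
c2: issue SUB r1<-Add1 | r0:7,r1:Add1,r2:7,r3:Mul1
c3: issue ADD r2<-Add2 | r0:7,r1:Add1,r2:Add2,r3:Mul1
c4: issue SUB r2<-Add3 | r0:7,r1:Add1,r2:Add3,r3:Mul1
c5: CDB Add1=0; issue SUB r2<-Add1 | r0:7,r1:0,r2:Add1,r3:Mul1
c6: CDB Mul1=42 | r0:7,r1:0,r2:Add1,r3:42
c7: - | r0:7,r1:0,r2:Add1,r3:42
c8: - | r0:7,r1:0,r2:Add1,r3:42
c9: CDB Add2=84 | r0:7,r1:0,r2:Add1,r3:42
c10: - | r0:7,r1:0,r2:Add1,r3:42
c11: - | r0:7,r1:0,r2:Add1,r3:42
c12: CDB Add3=-77 | r0:7,r1:0,r2:Add1,r3:42
c13: - | r0:7,r1:0,r2:Add1,r3:42
c14: - | r0:7,r1:0,r2:Add1,r3:42
c15: CDB Add1=77 | r0:7,r1:0,r2:77,r3:42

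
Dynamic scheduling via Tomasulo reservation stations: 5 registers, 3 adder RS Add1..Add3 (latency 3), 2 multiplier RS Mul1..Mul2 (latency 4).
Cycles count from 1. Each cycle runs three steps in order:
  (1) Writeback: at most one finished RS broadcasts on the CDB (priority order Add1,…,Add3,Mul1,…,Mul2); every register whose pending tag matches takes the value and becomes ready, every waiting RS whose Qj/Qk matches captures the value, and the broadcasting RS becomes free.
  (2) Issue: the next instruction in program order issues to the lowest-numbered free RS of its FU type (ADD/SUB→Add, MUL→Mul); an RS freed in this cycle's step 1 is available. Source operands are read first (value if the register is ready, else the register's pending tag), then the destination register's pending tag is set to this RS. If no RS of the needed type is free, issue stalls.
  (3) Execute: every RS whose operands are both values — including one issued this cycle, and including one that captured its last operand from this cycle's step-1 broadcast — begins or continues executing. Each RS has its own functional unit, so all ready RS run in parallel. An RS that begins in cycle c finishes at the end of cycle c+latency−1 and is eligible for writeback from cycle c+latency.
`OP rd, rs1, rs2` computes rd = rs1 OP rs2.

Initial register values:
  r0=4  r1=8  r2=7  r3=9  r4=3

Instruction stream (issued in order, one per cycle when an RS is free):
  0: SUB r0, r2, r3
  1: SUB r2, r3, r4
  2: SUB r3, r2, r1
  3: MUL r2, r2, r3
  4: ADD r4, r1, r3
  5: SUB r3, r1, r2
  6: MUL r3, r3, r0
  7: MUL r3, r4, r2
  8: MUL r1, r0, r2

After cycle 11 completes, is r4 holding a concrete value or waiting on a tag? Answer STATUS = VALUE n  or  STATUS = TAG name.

c1: issue SUB r0<-Add1 | r0:Add1,r1:8,r2:7,r3:9,r4:3
c2: issue SUB r2<-Add2 | r0:Add1,r1:8,r2:Add2,r3:9,r4:3
c3: issue SUB r3<-Add3 | r0:Add1,r1:8,r2:Add2,r3:Add3,r4:3
c4: CDB Add1=-2; issue MUL r2<-Mul1 | r0:-2,r1:8,r2:Mul1,r3:Add3,r4:3
c5: CDB Add2=6; issue ADD r4<-Add1 | r0:-2,r1:8,r2:Mul1,r3:Add3,r4:Add1
c6: issue SUB r3<-Add2 | r0:-2,r1:8,r2:Mul1,r3:Add2,r4:Add1
c7: issue MUL r3<-Mul2 | r0:-2,r1:8,r2:Mul1,r3:Mul2,r4:Add1
c8: CDB Add3=-2; stall | r0:-2,r1:8,r2:Mul1,r3:Mul2,r4:Add1
c9: stall | r0:-2,r1:8,r2:Mul1,r3:Mul2,r4:Add1
c10: stall | r0:-2,r1:8,r2:Mul1,r3:Mul2,r4:Add1
c11: CDB Add1=6; stall | r0:-2,r1:8,r2:Mul1,r3:Mul2,r4:6

STATUS = VALUE 6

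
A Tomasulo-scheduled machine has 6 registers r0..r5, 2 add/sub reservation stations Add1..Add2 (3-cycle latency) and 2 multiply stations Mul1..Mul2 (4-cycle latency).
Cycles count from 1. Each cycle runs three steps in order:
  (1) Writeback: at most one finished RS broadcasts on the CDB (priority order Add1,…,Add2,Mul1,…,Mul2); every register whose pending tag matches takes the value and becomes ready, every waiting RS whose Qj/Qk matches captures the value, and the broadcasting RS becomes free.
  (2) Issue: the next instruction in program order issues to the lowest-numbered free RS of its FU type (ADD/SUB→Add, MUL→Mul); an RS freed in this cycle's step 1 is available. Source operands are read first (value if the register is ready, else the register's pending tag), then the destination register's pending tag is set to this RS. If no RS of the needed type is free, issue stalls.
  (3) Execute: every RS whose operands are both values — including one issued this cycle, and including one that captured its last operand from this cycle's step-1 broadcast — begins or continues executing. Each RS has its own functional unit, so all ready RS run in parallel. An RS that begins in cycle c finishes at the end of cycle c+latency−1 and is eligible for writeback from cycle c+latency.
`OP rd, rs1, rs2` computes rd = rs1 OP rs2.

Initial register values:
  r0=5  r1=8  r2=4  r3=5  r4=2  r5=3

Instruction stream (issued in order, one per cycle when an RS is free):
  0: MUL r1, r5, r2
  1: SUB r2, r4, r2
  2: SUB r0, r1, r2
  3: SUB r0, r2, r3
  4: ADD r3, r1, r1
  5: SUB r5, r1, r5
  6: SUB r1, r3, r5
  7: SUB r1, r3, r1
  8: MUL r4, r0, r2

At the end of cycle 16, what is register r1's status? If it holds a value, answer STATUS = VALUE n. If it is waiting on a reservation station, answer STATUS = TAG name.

cycle 1: issue MUL r1<-Mul1 // r0:5,r1:Mul1,r2:4,r3:5,r4:2,r5:3
cycle 2: issue SUB r2<-Add1 // r0:5,r1:Mul1,r2:Add1,r3:5,r4:2,r5:3
cycle 3: issue SUB r0<-Add2 // r0:Add2,r1:Mul1,r2:Add1,r3:5,r4:2,r5:3
cycle 4: stall // r0:Add2,r1:Mul1,r2:Add1,r3:5,r4:2,r5:3
cycle 5: CDB Add1=-2; issue SUB r0<-Add1 // r0:Add1,r1:Mul1,r2:-2,r3:5,r4:2,r5:3
cycle 6: CDB Mul1=12; stall // r0:Add1,r1:12,r2:-2,r3:5,r4:2,r5:3
cycle 7: stall // r0:Add1,r1:12,r2:-2,r3:5,r4:2,r5:3
cycle 8: CDB Add1=-7; issue ADD r3<-Add1 // r0:-7,r1:12,r2:-2,r3:Add1,r4:2,r5:3
cycle 9: CDB Add2=14; issue SUB r5<-Add2 // r0:-7,r1:12,r2:-2,r3:Add1,r4:2,r5:Add2
cycle 10: stall // r0:-7,r1:12,r2:-2,r3:Add1,r4:2,r5:Add2
cycle 11: CDB Add1=24; issue SUB r1<-Add1 // r0:-7,r1:Add1,r2:-2,r3:24,r4:2,r5:Add2
cycle 12: CDB Add2=9; issue SUB r1<-Add2 // r0:-7,r1:Add2,r2:-2,r3:24,r4:2,r5:9
cycle 13: issue MUL r4<-Mul1 // r0:-7,r1:Add2,r2:-2,r3:24,r4:Mul1,r5:9
cycle 14: - // r0:-7,r1:Add2,r2:-2,r3:24,r4:Mul1,r5:9
cycle 15: CDB Add1=15 // r0:-7,r1:Add2,r2:-2,r3:24,r4:Mul1,r5:9
cycle 16: - // r0:-7,r1:Add2,r2:-2,r3:24,r4:Mul1,r5:9

STATUS = TAG Add2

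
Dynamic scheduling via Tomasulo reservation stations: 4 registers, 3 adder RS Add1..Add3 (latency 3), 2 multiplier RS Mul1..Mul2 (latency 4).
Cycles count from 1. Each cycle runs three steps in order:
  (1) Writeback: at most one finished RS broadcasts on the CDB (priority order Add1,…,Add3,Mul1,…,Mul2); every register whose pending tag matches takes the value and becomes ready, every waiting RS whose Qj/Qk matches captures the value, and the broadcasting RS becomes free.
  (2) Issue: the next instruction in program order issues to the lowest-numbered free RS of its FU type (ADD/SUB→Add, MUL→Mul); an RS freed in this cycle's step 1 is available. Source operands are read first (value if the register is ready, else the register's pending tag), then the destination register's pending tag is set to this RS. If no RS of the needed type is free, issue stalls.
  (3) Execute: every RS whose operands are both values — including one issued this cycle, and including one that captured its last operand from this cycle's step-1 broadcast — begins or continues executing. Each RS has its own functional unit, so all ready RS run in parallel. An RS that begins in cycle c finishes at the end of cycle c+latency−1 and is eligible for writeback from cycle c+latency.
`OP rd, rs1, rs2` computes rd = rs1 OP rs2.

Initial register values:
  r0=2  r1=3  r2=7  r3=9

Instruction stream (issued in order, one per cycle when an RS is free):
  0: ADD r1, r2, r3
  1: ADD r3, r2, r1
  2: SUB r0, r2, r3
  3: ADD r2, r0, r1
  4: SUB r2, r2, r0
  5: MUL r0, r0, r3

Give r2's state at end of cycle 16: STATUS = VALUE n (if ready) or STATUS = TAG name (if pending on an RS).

STATUS = VALUE 16

  c1: issue ADD r1<-Add1  regs: r0:2,r1:Add1,r2:7,r3:9
  c2: issue ADD r3<-Add2  regs: r0:2,r1:Add1,r2:7,r3:Add2
  c3: issue SUB r0<-Add3  regs: r0:Add3,r1:Add1,r2:7,r3:Add2
  c4: CDB Add1=16; issue ADD r2<-Add1  regs: r0:Add3,r1:16,r2:Add1,r3:Add2
  c5: stall  regs: r0:Add3,r1:16,r2:Add1,r3:Add2
  c6: stall  regs: r0:Add3,r1:16,r2:Add1,r3:Add2
  c7: CDB Add2=23; issue SUB r2<-Add2  regs: r0:Add3,r1:16,r2:Add2,r3:23
  c8: issue MUL r0<-Mul1  regs: r0:Mul1,r1:16,r2:Add2,r3:23
  c9: -  regs: r0:Mul1,r1:16,r2:Add2,r3:23
  c10: CDB Add3=-16  regs: r0:Mul1,r1:16,r2:Add2,r3:23
  c11: -  regs: r0:Mul1,r1:16,r2:Add2,r3:23
  c12: -  regs: r0:Mul1,r1:16,r2:Add2,r3:23
  c13: CDB Add1=0  regs: r0:Mul1,r1:16,r2:Add2,r3:23
  c14: CDB Mul1=-368  regs: r0:-368,r1:16,r2:Add2,r3:23
  c15: -  regs: r0:-368,r1:16,r2:Add2,r3:23
  c16: CDB Add2=16  regs: r0:-368,r1:16,r2:16,r3:23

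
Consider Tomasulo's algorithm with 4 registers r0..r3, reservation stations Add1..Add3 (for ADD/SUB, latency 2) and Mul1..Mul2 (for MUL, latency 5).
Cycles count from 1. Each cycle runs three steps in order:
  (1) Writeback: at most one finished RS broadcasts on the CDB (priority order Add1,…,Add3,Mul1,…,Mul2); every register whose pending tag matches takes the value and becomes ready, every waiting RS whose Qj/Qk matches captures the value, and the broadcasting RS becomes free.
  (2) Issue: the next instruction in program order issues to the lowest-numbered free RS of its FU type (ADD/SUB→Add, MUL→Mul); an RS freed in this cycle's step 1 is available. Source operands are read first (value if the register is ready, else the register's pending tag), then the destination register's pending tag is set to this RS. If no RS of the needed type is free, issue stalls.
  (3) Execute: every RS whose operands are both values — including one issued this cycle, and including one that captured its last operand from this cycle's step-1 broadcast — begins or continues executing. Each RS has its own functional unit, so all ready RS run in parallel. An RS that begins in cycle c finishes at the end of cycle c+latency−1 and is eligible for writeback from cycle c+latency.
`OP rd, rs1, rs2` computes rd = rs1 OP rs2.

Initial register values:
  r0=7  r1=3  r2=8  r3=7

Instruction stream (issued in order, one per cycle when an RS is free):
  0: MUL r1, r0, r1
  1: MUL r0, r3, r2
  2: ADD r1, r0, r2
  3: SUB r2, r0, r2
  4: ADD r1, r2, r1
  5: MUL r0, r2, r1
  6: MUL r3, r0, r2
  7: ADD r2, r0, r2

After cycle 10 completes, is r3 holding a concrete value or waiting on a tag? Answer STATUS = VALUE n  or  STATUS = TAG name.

STATUS = TAG Mul2

cycle 1: issue MUL r1<-Mul1 // r0:7,r1:Mul1,r2:8,r3:7
cycle 2: issue MUL r0<-Mul2 // r0:Mul2,r1:Mul1,r2:8,r3:7
cycle 3: issue ADD r1<-Add1 // r0:Mul2,r1:Add1,r2:8,r3:7
cycle 4: issue SUB r2<-Add2 // r0:Mul2,r1:Add1,r2:Add2,r3:7
cycle 5: issue ADD r1<-Add3 // r0:Mul2,r1:Add3,r2:Add2,r3:7
cycle 6: CDB Mul1=21; issue MUL r0<-Mul1 // r0:Mul1,r1:Add3,r2:Add2,r3:7
cycle 7: CDB Mul2=56; issue MUL r3<-Mul2 // r0:Mul1,r1:Add3,r2:Add2,r3:Mul2
cycle 8: stall // r0:Mul1,r1:Add3,r2:Add2,r3:Mul2
cycle 9: CDB Add1=64; issue ADD r2<-Add1 // r0:Mul1,r1:Add3,r2:Add1,r3:Mul2
cycle 10: CDB Add2=48 // r0:Mul1,r1:Add3,r2:Add1,r3:Mul2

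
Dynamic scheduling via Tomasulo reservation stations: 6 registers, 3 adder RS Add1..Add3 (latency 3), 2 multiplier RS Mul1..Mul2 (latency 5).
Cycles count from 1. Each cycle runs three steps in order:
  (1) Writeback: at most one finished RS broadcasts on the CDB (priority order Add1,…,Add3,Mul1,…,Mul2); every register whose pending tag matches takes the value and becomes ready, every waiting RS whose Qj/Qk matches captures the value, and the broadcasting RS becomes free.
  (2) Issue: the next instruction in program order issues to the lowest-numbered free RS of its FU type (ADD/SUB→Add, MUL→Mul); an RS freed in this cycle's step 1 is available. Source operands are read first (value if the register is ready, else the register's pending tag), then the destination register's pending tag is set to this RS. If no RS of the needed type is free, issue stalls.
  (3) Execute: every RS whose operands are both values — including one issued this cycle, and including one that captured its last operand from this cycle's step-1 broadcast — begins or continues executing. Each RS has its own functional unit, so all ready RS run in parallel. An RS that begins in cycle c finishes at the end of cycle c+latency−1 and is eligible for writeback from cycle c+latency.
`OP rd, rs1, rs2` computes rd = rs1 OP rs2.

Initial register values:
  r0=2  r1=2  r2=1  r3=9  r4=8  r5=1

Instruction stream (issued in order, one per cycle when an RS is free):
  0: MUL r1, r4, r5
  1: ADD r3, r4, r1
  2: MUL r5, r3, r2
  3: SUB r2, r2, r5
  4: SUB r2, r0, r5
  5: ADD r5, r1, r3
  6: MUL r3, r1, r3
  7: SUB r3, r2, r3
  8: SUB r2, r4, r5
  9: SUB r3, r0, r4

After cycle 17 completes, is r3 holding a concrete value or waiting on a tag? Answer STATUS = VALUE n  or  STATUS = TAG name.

STATUS = TAG Add1

  c1: issue MUL r1<-Mul1  regs: r0:2,r1:Mul1,r2:1,r3:9,r4:8,r5:1
  c2: issue ADD r3<-Add1  regs: r0:2,r1:Mul1,r2:1,r3:Add1,r4:8,r5:1
  c3: issue MUL r5<-Mul2  regs: r0:2,r1:Mul1,r2:1,r3:Add1,r4:8,r5:Mul2
  c4: issue SUB r2<-Add2  regs: r0:2,r1:Mul1,r2:Add2,r3:Add1,r4:8,r5:Mul2
  c5: issue SUB r2<-Add3  regs: r0:2,r1:Mul1,r2:Add3,r3:Add1,r4:8,r5:Mul2
  c6: CDB Mul1=8; stall  regs: r0:2,r1:8,r2:Add3,r3:Add1,r4:8,r5:Mul2
  c7: stall  regs: r0:2,r1:8,r2:Add3,r3:Add1,r4:8,r5:Mul2
  c8: stall  regs: r0:2,r1:8,r2:Add3,r3:Add1,r4:8,r5:Mul2
  c9: CDB Add1=16; issue ADD r5<-Add1  regs: r0:2,r1:8,r2:Add3,r3:16,r4:8,r5:Add1
  c10: issue MUL r3<-Mul1  regs: r0:2,r1:8,r2:Add3,r3:Mul1,r4:8,r5:Add1
  c11: stall  regs: r0:2,r1:8,r2:Add3,r3:Mul1,r4:8,r5:Add1
  c12: CDB Add1=24; issue SUB r3<-Add1  regs: r0:2,r1:8,r2:Add3,r3:Add1,r4:8,r5:24
  c13: stall  regs: r0:2,r1:8,r2:Add3,r3:Add1,r4:8,r5:24
  c14: CDB Mul2=16; stall  regs: r0:2,r1:8,r2:Add3,r3:Add1,r4:8,r5:24
  c15: CDB Mul1=128; stall  regs: r0:2,r1:8,r2:Add3,r3:Add1,r4:8,r5:24
  c16: stall  regs: r0:2,r1:8,r2:Add3,r3:Add1,r4:8,r5:24
  c17: CDB Add2=-15; issue SUB r2<-Add2  regs: r0:2,r1:8,r2:Add2,r3:Add1,r4:8,r5:24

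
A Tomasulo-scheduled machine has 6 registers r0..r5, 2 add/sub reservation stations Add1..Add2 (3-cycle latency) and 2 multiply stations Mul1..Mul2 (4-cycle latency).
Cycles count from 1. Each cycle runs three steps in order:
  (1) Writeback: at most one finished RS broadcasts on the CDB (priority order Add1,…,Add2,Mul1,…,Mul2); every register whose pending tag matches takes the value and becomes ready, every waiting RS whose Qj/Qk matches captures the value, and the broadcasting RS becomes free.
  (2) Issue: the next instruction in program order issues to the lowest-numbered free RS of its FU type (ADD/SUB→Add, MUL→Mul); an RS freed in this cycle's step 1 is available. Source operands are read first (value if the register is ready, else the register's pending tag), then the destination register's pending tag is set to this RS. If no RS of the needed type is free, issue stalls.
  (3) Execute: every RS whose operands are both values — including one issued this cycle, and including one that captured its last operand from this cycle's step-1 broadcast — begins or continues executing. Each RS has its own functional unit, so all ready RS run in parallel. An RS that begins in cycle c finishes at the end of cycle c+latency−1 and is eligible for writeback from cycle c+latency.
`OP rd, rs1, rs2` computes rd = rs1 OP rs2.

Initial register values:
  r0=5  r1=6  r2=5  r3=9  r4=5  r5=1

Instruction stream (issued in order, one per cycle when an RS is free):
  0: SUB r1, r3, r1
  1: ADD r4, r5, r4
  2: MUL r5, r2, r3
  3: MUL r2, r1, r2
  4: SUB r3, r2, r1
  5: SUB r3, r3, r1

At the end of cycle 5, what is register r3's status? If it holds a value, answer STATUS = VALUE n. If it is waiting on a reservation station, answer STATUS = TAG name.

cycle 1: issue SUB r1<-Add1 // r0:5,r1:Add1,r2:5,r3:9,r4:5,r5:1
cycle 2: issue ADD r4<-Add2 // r0:5,r1:Add1,r2:5,r3:9,r4:Add2,r5:1
cycle 3: issue MUL r5<-Mul1 // r0:5,r1:Add1,r2:5,r3:9,r4:Add2,r5:Mul1
cycle 4: CDB Add1=3; issue MUL r2<-Mul2 // r0:5,r1:3,r2:Mul2,r3:9,r4:Add2,r5:Mul1
cycle 5: CDB Add2=6; issue SUB r3<-Add1 // r0:5,r1:3,r2:Mul2,r3:Add1,r4:6,r5:Mul1

STATUS = TAG Add1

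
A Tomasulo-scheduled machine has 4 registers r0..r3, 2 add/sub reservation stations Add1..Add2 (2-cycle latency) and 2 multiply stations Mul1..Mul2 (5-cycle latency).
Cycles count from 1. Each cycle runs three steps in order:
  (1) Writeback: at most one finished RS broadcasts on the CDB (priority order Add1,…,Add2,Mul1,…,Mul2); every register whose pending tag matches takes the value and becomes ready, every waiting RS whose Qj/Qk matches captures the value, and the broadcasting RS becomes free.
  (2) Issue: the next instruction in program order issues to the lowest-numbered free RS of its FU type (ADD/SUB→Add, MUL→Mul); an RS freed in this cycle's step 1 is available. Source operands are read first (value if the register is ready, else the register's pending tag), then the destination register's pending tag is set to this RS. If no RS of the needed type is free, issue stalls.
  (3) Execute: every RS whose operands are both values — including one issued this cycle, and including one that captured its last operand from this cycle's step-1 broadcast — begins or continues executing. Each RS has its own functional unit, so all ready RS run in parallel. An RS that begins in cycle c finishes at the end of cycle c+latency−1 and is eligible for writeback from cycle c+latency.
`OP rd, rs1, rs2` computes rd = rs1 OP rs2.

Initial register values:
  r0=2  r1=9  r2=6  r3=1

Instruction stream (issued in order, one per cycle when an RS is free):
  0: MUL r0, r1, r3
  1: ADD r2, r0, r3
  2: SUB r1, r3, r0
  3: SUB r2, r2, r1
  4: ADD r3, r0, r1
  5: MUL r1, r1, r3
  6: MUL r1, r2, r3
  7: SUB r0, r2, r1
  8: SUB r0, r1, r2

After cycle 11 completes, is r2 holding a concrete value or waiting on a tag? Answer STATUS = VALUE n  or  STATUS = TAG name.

STATUS = VALUE 18

  c1: issue MUL r0<-Mul1  regs: r0:Mul1,r1:9,r2:6,r3:1
  c2: issue ADD r2<-Add1  regs: r0:Mul1,r1:9,r2:Add1,r3:1
  c3: issue SUB r1<-Add2  regs: r0:Mul1,r1:Add2,r2:Add1,r3:1
  c4: stall  regs: r0:Mul1,r1:Add2,r2:Add1,r3:1
  c5: stall  regs: r0:Mul1,r1:Add2,r2:Add1,r3:1
  c6: CDB Mul1=9; stall  regs: r0:9,r1:Add2,r2:Add1,r3:1
  c7: stall  regs: r0:9,r1:Add2,r2:Add1,r3:1
  c8: CDB Add1=10; issue SUB r2<-Add1  regs: r0:9,r1:Add2,r2:Add1,r3:1
  c9: CDB Add2=-8; issue ADD r3<-Add2  regs: r0:9,r1:-8,r2:Add1,r3:Add2
  c10: issue MUL r1<-Mul1  regs: r0:9,r1:Mul1,r2:Add1,r3:Add2
  c11: CDB Add1=18; issue MUL r1<-Mul2  regs: r0:9,r1:Mul2,r2:18,r3:Add2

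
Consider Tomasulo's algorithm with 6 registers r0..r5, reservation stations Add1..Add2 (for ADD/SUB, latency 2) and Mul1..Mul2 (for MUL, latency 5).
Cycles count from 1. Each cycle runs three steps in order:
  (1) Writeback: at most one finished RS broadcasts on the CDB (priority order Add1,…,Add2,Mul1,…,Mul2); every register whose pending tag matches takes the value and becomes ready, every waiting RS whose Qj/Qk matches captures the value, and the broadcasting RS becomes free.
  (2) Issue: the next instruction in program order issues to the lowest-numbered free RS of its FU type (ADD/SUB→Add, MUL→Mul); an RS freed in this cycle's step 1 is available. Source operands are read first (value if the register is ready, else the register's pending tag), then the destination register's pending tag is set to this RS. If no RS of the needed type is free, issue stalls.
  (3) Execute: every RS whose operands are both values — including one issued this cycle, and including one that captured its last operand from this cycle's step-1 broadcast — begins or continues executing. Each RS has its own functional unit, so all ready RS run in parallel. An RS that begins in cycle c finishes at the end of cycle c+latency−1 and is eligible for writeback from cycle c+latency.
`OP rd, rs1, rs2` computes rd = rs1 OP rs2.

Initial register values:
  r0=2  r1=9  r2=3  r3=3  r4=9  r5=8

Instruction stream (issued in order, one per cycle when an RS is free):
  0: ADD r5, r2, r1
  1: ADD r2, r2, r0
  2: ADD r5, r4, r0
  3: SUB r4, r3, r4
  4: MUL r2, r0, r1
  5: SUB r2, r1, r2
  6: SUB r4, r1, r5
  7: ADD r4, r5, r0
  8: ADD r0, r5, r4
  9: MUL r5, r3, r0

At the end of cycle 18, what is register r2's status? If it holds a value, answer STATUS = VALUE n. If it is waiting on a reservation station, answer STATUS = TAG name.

STATUS = VALUE -9

c1: issue ADD r5<-Add1 | r0:2,r1:9,r2:3,r3:3,r4:9,r5:Add1
c2: issue ADD r2<-Add2 | r0:2,r1:9,r2:Add2,r3:3,r4:9,r5:Add1
c3: CDB Add1=12; issue ADD r5<-Add1 | r0:2,r1:9,r2:Add2,r3:3,r4:9,r5:Add1
c4: CDB Add2=5; issue SUB r4<-Add2 | r0:2,r1:9,r2:5,r3:3,r4:Add2,r5:Add1
c5: CDB Add1=11; issue MUL r2<-Mul1 | r0:2,r1:9,r2:Mul1,r3:3,r4:Add2,r5:11
c6: CDB Add2=-6; issue SUB r2<-Add1 | r0:2,r1:9,r2:Add1,r3:3,r4:-6,r5:11
c7: issue SUB r4<-Add2 | r0:2,r1:9,r2:Add1,r3:3,r4:Add2,r5:11
c8: stall | r0:2,r1:9,r2:Add1,r3:3,r4:Add2,r5:11
c9: CDB Add2=-2; issue ADD r4<-Add2 | r0:2,r1:9,r2:Add1,r3:3,r4:Add2,r5:11
c10: CDB Mul1=18; stall | r0:2,r1:9,r2:Add1,r3:3,r4:Add2,r5:11
c11: CDB Add2=13; issue ADD r0<-Add2 | r0:Add2,r1:9,r2:Add1,r3:3,r4:13,r5:11
c12: CDB Add1=-9; issue MUL r5<-Mul1 | r0:Add2,r1:9,r2:-9,r3:3,r4:13,r5:Mul1
c13: CDB Add2=24 | r0:24,r1:9,r2:-9,r3:3,r4:13,r5:Mul1
c14: - | r0:24,r1:9,r2:-9,r3:3,r4:13,r5:Mul1
c15: - | r0:24,r1:9,r2:-9,r3:3,r4:13,r5:Mul1
c16: - | r0:24,r1:9,r2:-9,r3:3,r4:13,r5:Mul1
c17: - | r0:24,r1:9,r2:-9,r3:3,r4:13,r5:Mul1
c18: CDB Mul1=72 | r0:24,r1:9,r2:-9,r3:3,r4:13,r5:72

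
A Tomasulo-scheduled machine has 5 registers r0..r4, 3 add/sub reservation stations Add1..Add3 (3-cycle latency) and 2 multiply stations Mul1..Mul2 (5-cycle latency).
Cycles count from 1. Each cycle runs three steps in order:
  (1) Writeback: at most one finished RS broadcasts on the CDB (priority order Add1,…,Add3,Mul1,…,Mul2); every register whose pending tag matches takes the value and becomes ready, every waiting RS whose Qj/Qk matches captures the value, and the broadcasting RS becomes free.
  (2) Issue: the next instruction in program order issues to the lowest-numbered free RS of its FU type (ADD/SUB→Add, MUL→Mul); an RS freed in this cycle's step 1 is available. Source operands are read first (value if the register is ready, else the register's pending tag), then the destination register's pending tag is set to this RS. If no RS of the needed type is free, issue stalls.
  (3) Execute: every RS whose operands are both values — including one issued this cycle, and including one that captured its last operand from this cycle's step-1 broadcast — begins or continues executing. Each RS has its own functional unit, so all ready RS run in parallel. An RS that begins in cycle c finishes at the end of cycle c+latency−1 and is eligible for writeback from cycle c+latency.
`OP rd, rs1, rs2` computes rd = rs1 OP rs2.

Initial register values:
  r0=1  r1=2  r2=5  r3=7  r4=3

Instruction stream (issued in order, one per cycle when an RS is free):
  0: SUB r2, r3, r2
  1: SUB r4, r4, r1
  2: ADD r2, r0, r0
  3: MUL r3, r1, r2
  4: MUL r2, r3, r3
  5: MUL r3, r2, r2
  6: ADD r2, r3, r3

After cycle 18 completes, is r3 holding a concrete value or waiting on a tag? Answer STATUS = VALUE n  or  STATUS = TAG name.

STATUS = TAG Mul1

c1: issue SUB r2<-Add1 | r0:1,r1:2,r2:Add1,r3:7,r4:3
c2: issue SUB r4<-Add2 | r0:1,r1:2,r2:Add1,r3:7,r4:Add2
c3: issue ADD r2<-Add3 | r0:1,r1:2,r2:Add3,r3:7,r4:Add2
c4: CDB Add1=2; issue MUL r3<-Mul1 | r0:1,r1:2,r2:Add3,r3:Mul1,r4:Add2
c5: CDB Add2=1; issue MUL r2<-Mul2 | r0:1,r1:2,r2:Mul2,r3:Mul1,r4:1
c6: CDB Add3=2; stall | r0:1,r1:2,r2:Mul2,r3:Mul1,r4:1
c7: stall | r0:1,r1:2,r2:Mul2,r3:Mul1,r4:1
c8: stall | r0:1,r1:2,r2:Mul2,r3:Mul1,r4:1
c9: stall | r0:1,r1:2,r2:Mul2,r3:Mul1,r4:1
c10: stall | r0:1,r1:2,r2:Mul2,r3:Mul1,r4:1
c11: CDB Mul1=4; issue MUL r3<-Mul1 | r0:1,r1:2,r2:Mul2,r3:Mul1,r4:1
c12: issue ADD r2<-Add1 | r0:1,r1:2,r2:Add1,r3:Mul1,r4:1
c13: - | r0:1,r1:2,r2:Add1,r3:Mul1,r4:1
c14: - | r0:1,r1:2,r2:Add1,r3:Mul1,r4:1
c15: - | r0:1,r1:2,r2:Add1,r3:Mul1,r4:1
c16: CDB Mul2=16 | r0:1,r1:2,r2:Add1,r3:Mul1,r4:1
c17: - | r0:1,r1:2,r2:Add1,r3:Mul1,r4:1
c18: - | r0:1,r1:2,r2:Add1,r3:Mul1,r4:1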